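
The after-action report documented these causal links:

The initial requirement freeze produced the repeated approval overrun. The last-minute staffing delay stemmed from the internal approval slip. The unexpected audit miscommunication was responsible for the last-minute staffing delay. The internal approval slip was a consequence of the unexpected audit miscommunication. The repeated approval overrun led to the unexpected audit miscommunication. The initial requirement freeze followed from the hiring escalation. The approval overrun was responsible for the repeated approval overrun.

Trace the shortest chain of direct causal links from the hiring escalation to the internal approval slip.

the hiring escalation → the initial requirement freeze
the initial requirement freeze → the repeated approval overrun
the repeated approval overrun → the unexpected audit miscommunication
the unexpected audit miscommunication → the internal approval slip
Length: 4 steps.

the hiring escalation → the initial requirement freeze → the repeated approval overrun → the unexpected audit miscommunication → the internal approval slip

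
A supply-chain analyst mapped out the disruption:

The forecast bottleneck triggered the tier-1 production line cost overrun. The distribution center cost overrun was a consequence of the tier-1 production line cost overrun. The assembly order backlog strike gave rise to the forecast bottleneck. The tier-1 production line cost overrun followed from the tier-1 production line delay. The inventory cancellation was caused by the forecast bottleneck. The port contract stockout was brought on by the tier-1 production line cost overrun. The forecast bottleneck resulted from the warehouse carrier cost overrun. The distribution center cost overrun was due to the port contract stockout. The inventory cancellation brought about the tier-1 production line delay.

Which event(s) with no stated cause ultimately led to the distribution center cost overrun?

the assembly order backlog strike, the warehouse carrier cost overrun

Tracing upstream from the distribution center cost overrun: the distribution center cost overrun ← the tier-1 production line cost overrun ← the forecast bottleneck ← the warehouse carrier cost overrun.
A separate upstream branch: the distribution center cost overrun ← the tier-1 production line cost overrun ← the forecast bottleneck ← the assembly order backlog strike.
Each of those chain origins has no stated cause.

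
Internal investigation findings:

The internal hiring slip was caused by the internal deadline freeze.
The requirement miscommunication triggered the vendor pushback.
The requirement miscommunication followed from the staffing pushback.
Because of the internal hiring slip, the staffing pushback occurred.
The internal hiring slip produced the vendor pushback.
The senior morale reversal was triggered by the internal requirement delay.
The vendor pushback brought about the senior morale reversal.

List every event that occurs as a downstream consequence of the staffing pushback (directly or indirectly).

the requirement miscommunication, the senior morale reversal, the vendor pushback

Direct effects: the requirement miscommunication.
2 steps out: the vendor pushback.
3 steps out: the senior morale reversal.
Not reachable from it: the internal deadline freeze, the internal hiring slip, the internal requirement delay.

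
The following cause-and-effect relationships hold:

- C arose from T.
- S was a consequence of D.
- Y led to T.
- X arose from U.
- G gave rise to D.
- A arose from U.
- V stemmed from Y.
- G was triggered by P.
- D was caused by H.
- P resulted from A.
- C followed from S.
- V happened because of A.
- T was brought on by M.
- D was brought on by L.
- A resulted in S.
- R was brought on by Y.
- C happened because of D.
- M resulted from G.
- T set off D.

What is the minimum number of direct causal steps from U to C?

Shortest chain: U → A → S → C.

3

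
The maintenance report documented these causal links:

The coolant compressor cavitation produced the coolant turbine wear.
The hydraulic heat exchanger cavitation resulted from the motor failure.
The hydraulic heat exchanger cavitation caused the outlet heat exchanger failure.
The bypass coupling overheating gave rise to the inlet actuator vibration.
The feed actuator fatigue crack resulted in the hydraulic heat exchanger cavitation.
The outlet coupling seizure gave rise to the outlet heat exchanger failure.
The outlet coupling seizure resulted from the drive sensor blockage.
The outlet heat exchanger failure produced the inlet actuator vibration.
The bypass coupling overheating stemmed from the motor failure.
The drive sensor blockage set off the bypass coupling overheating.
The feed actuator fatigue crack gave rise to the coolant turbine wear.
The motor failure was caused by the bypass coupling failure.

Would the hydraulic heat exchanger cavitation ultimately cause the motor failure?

No

The hydraulic heat exchanger cavitation leads to the outlet heat exchanger failure, the inlet actuator vibration; the motor failure is not among them.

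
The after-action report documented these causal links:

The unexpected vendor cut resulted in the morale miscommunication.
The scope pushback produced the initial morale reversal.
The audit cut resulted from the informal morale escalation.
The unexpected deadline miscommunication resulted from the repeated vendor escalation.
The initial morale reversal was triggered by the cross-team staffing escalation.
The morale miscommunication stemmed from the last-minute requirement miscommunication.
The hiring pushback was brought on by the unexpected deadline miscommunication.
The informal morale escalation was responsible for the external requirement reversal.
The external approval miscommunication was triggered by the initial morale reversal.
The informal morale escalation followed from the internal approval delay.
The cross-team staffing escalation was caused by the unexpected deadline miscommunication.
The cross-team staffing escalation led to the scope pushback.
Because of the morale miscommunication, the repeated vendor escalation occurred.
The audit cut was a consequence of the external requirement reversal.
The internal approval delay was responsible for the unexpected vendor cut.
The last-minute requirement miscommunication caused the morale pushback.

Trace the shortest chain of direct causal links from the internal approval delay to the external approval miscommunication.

the internal approval delay → the unexpected vendor cut
the unexpected vendor cut → the morale miscommunication
the morale miscommunication → the repeated vendor escalation
the repeated vendor escalation → the unexpected deadline miscommunication
the unexpected deadline miscommunication → the cross-team staffing escalation
the cross-team staffing escalation → the initial morale reversal
the initial morale reversal → the external approval miscommunication
Length: 7 steps.

the internal approval delay → the unexpected vendor cut → the morale miscommunication → the repeated vendor escalation → the unexpected deadline miscommunication → the cross-team staffing escalation → the initial morale reversal → the external approval miscommunication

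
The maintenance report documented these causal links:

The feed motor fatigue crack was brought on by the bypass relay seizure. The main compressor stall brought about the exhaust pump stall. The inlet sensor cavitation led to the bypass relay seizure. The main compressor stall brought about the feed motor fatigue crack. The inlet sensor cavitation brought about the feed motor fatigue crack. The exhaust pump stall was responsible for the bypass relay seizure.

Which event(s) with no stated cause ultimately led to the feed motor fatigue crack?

the inlet sensor cavitation, the main compressor stall

Tracing upstream from the feed motor fatigue crack: the feed motor fatigue crack ← the main compressor stall.
A separate upstream branch: the feed motor fatigue crack ← the inlet sensor cavitation.
Each of those chain origins has no stated cause.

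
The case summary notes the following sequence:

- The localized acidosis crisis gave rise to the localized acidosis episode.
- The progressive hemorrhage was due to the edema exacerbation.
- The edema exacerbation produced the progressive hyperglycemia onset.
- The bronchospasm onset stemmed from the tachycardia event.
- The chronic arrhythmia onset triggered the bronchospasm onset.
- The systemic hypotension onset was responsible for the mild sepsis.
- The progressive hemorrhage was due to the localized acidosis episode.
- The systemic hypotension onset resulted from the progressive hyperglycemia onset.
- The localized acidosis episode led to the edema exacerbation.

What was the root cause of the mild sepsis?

Tracing upstream from the mild sepsis: the mild sepsis ← the systemic hypotension onset ← the progressive hyperglycemia onset ← the edema exacerbation ← the localized acidosis episode ← the localized acidosis crisis.
The localized acidosis crisis has no stated cause, so it is the root.

the localized acidosis crisis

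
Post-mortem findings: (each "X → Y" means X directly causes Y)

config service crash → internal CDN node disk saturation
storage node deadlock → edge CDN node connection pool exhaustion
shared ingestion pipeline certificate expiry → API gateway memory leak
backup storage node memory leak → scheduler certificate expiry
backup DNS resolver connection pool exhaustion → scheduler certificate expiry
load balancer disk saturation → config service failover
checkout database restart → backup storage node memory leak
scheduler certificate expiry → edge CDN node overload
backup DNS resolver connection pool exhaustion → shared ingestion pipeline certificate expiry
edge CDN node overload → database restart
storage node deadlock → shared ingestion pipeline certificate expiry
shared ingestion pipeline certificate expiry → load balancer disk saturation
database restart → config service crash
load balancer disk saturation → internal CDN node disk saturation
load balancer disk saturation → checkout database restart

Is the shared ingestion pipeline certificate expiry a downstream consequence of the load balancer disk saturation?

No

The load balancer disk saturation leads to the checkout database restart, the backup storage node memory leak, the scheduler certificate expiry, the edge CDN node overload, the database restart, the config service crash, the config service failover, the internal CDN node disk saturation; the shared ingestion pipeline certificate expiry is not among them.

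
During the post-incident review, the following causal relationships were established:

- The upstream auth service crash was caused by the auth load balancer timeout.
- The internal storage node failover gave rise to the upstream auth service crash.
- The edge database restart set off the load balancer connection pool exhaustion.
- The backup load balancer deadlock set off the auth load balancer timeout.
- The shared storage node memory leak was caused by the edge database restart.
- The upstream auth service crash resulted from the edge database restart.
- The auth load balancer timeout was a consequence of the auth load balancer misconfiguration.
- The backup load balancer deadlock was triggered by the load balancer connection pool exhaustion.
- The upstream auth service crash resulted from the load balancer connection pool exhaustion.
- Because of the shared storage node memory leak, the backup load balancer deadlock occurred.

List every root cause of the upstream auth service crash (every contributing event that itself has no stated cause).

Tracing upstream from the upstream auth service crash: the upstream auth service crash ← the edge database restart.
A separate upstream branch: the upstream auth service crash ← the auth load balancer timeout ← the auth load balancer misconfiguration.
A separate upstream branch: the upstream auth service crash ← the internal storage node failover.
Each of those chain origins has no stated cause.

the auth load balancer misconfiguration, the edge database restart, the internal storage node failover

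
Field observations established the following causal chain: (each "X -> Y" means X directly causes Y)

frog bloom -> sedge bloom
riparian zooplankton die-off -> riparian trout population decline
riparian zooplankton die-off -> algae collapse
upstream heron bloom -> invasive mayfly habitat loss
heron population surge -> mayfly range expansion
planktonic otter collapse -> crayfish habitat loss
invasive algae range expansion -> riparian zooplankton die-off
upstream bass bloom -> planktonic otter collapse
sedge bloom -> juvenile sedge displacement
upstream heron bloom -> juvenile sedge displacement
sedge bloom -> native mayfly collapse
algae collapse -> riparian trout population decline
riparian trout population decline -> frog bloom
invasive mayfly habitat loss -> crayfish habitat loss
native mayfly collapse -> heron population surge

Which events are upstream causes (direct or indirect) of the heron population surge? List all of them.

Immediate cause of the heron population surge: the native mayfly collapse.
Further upstream: the invasive algae range expansion, the riparian zooplankton die-off, the algae collapse, the riparian trout population decline, the frog bloom, the sedge bloom.

the algae collapse, the frog bloom, the invasive algae range expansion, the native mayfly collapse, the riparian trout population decline, the riparian zooplankton die-off, the sedge bloom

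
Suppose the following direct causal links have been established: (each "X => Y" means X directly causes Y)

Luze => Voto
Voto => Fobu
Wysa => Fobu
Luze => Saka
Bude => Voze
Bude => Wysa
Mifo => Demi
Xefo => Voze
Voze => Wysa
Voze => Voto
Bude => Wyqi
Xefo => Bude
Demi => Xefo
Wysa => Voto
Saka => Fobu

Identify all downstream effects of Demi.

Direct effects: Xefo.
2 steps out: Bude, Voze.
3 steps out: Wyqi, Wysa, Voto.
4 steps out: Fobu.
Not reachable from it: Mifo, Luze, Saka.

Bude, Fobu, Voto, Voze, Wyqi, Wysa, Xefo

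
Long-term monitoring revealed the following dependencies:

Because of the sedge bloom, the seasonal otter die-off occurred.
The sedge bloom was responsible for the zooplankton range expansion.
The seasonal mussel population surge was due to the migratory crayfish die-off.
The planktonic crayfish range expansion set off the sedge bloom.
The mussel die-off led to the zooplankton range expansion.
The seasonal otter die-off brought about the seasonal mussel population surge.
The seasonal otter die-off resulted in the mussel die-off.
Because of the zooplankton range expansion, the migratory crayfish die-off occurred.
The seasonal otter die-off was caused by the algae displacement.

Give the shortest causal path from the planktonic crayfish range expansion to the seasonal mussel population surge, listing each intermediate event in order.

the planktonic crayfish range expansion → the sedge bloom → the seasonal otter die-off → the seasonal mussel population surge

the planktonic crayfish range expansion → the sedge bloom
the sedge bloom → the seasonal otter die-off
the seasonal otter die-off → the seasonal mussel population surge
Length: 3 steps.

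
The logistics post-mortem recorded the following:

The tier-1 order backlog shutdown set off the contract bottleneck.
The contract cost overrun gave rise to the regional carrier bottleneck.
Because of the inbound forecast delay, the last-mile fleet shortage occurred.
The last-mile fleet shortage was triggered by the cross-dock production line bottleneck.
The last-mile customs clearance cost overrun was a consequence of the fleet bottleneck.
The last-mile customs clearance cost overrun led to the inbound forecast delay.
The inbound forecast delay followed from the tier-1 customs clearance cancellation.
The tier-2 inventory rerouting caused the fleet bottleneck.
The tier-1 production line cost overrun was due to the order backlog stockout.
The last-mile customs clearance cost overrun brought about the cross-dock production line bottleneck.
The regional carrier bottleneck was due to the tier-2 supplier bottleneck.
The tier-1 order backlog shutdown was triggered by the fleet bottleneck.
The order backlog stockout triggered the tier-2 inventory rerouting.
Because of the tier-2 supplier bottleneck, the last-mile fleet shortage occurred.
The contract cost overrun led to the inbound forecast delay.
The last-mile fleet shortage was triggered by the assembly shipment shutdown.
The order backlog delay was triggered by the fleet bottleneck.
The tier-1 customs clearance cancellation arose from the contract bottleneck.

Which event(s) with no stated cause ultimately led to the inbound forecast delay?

Tracing upstream from the inbound forecast delay: the inbound forecast delay ← the last-mile customs clearance cost overrun ← the fleet bottleneck ← the tier-2 inventory rerouting ← the order backlog stockout.
A separate upstream branch: the inbound forecast delay ← the contract cost overrun.
Each of those chain origins has no stated cause.

the contract cost overrun, the order backlog stockout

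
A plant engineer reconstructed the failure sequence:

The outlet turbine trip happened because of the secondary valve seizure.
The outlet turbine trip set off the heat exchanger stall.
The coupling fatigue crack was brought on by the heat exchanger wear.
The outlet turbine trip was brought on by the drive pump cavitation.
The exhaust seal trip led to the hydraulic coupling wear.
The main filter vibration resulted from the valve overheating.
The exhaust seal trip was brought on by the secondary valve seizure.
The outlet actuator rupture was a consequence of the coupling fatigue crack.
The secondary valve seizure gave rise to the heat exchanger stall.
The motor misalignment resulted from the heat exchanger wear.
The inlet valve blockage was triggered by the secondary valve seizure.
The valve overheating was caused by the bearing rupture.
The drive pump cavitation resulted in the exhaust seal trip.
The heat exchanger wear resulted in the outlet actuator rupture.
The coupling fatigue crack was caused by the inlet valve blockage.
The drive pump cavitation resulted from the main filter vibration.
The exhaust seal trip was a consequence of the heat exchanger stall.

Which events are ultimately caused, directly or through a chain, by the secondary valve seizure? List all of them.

Direct effects: the inlet valve blockage, the outlet turbine trip, the heat exchanger stall, the exhaust seal trip.
2 steps out: the coupling fatigue crack, the hydraulic coupling wear.
3 steps out: the outlet actuator rupture.
Not reachable from it: the bearing rupture, the heat exchanger wear, the valve overheating, the motor misalignment, the main filter vibration, the drive pump cavitation.

the coupling fatigue crack, the exhaust seal trip, the heat exchanger stall, the hydraulic coupling wear, the inlet valve blockage, the outlet actuator rupture, the outlet turbine trip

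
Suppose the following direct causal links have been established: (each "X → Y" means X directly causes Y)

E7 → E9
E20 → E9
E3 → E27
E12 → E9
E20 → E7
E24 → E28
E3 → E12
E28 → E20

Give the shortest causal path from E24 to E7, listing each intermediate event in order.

E24 → E28
E28 → E20
E20 → E7
Length: 3 steps.

E24 → E28 → E20 → E7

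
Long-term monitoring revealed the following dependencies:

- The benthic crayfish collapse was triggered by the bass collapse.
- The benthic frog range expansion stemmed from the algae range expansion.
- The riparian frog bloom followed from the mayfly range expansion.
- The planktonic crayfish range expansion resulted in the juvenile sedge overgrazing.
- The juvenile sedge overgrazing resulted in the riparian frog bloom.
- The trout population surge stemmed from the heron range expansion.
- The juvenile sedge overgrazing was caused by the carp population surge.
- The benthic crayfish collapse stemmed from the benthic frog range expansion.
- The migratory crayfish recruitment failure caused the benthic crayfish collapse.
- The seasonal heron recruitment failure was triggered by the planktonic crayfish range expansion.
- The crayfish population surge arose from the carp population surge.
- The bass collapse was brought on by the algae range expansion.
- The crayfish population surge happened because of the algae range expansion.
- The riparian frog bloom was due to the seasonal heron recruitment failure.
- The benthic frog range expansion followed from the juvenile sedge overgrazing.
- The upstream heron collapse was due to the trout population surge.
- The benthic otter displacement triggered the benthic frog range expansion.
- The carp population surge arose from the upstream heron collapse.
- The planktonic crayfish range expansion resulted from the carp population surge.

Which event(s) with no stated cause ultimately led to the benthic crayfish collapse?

the algae range expansion, the benthic otter displacement, the heron range expansion, the migratory crayfish recruitment failure

Tracing upstream from the benthic crayfish collapse: the benthic crayfish collapse ← the benthic frog range expansion ← the juvenile sedge overgrazing ← the carp population surge ← the upstream heron collapse ← the trout population surge ← the heron range expansion.
A separate upstream branch: the benthic crayfish collapse ← the benthic frog range expansion ← the benthic otter displacement.
A separate upstream branch: the benthic crayfish collapse ← the migratory crayfish recruitment failure.
A separate upstream branch: the benthic crayfish collapse ← the benthic frog range expansion ← the algae range expansion.
Each of those chain origins has no stated cause.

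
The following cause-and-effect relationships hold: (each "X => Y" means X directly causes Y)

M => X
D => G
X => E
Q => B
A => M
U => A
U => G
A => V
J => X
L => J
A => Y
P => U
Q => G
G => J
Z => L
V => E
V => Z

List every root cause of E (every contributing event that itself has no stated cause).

Tracing upstream from E: E ← X ← J ← G ← Q.
A separate upstream branch: E ← X ← J ← G ← D.
A separate upstream branch: E ← V ← A ← U ← P.
Each of those chain origins has no stated cause.

D, P, Q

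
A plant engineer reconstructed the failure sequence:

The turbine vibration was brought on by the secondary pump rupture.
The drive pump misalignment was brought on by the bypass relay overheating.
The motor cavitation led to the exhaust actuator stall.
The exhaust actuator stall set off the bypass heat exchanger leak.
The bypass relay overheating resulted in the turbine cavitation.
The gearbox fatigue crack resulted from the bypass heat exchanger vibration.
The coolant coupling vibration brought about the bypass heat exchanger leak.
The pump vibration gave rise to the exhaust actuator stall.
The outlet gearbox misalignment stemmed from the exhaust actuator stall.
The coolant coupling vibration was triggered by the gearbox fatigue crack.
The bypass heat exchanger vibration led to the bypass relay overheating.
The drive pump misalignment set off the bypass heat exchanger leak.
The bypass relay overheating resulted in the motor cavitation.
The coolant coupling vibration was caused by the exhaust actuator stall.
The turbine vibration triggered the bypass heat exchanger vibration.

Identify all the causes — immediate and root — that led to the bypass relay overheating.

the bypass heat exchanger vibration, the secondary pump rupture, the turbine vibration

Immediate cause of the bypass relay overheating: the bypass heat exchanger vibration.
Further upstream: the secondary pump rupture, the turbine vibration.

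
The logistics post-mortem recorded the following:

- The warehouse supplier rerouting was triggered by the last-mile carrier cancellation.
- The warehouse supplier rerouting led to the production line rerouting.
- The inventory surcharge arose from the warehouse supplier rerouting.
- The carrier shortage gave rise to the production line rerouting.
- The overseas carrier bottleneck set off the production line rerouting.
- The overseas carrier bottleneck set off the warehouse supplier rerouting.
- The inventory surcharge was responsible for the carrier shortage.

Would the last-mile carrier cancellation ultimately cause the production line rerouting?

Yes

There is a causal chain: the last-mile carrier cancellation → the warehouse supplier rerouting → the production line rerouting.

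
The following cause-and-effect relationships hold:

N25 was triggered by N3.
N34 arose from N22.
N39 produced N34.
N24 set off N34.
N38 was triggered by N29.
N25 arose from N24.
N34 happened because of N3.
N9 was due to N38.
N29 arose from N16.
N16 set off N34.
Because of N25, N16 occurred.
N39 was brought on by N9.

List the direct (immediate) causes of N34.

Upstream contributors include N25, N29, N38, N9, but only N16, N22, N24, N3, N39 feed directly into N34.

N16, N22, N24, N3, N39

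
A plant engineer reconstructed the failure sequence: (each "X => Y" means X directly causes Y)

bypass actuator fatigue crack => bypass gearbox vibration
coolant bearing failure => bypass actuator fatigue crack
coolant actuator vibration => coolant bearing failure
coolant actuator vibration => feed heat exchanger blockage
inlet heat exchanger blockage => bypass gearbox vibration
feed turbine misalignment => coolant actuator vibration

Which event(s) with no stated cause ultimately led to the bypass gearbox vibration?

Tracing upstream from the bypass gearbox vibration: the bypass gearbox vibration ← the inlet heat exchanger blockage.
A separate upstream branch: the bypass gearbox vibration ← the bypass actuator fatigue crack ← the coolant bearing failure ← the coolant actuator vibration ← the feed turbine misalignment.
Each of those chain origins has no stated cause.

the feed turbine misalignment, the inlet heat exchanger blockage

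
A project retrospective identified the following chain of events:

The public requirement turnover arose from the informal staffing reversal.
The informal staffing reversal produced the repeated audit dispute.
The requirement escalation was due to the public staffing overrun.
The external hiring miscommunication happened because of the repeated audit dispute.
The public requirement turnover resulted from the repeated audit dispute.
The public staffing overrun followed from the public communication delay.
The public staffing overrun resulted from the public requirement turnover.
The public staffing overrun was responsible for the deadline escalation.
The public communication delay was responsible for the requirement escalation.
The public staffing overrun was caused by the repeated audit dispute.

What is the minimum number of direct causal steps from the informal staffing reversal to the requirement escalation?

Shortest chain: the informal staffing reversal → the repeated audit dispute → the public staffing overrun → the requirement escalation.

3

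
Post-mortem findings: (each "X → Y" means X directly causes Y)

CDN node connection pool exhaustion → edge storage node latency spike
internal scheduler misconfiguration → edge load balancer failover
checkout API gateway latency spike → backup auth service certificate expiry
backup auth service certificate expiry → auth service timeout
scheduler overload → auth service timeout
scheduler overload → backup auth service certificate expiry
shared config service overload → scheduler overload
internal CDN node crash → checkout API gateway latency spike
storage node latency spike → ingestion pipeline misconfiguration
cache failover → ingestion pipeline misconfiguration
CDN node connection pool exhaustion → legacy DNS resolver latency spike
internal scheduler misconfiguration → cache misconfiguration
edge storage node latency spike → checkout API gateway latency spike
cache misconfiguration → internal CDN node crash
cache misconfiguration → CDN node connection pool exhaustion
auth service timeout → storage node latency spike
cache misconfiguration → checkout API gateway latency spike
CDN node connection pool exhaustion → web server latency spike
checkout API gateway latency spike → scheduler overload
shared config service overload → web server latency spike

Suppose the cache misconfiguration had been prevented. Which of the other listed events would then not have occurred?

Downstream of the cache misconfiguration: the CDN node connection pool exhaustion, the legacy DNS resolver latency spike, the edge storage node latency spike, the web server latency spike, the internal CDN node crash, the checkout API gateway latency spike, the scheduler overload, the backup auth service certificate expiry, the auth service timeout, the storage node latency spike, the ingestion pipeline misconfiguration.
Of those, still caused via another path: the web server latency spike, the scheduler overload, the backup auth service certificate expiry, the auth service timeout, the storage node latency spike, the ingestion pipeline misconfiguration.
The remainder have no surviving cause.

the CDN node connection pool exhaustion, the checkout API gateway latency spike, the edge storage node latency spike, the internal CDN node crash, the legacy DNS resolver latency spike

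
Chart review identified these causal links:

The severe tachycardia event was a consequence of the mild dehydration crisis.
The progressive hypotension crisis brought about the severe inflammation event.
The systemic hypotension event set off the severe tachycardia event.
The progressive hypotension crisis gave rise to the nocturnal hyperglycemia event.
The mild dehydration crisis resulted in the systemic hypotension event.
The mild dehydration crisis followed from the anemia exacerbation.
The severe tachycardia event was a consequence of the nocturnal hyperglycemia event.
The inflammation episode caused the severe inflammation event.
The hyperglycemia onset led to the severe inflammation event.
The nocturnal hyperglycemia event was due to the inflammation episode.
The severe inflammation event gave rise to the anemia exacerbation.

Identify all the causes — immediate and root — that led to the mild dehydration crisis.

the anemia exacerbation, the hyperglycemia onset, the inflammation episode, the progressive hypotension crisis, the severe inflammation event

Immediate cause of the mild dehydration crisis: the anemia exacerbation.
Further upstream: the inflammation episode, the progressive hypotension crisis, the hyperglycemia onset, the severe inflammation event.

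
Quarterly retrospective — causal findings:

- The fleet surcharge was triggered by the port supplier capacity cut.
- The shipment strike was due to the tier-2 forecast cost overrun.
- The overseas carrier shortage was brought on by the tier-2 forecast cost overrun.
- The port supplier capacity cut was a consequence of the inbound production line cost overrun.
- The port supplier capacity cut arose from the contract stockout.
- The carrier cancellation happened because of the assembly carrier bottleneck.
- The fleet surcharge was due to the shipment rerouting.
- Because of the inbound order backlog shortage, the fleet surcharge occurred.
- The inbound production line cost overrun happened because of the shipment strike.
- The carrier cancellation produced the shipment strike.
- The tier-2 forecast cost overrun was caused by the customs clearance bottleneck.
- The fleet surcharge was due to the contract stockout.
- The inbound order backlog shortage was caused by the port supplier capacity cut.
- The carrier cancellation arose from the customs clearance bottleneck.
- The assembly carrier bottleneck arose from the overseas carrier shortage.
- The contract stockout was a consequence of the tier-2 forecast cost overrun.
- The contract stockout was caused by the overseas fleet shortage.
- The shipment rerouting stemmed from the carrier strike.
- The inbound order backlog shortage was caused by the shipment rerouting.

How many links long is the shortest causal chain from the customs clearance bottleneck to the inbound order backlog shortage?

4

Shortest chain: the customs clearance bottleneck → the tier-2 forecast cost overrun → the contract stockout → the port supplier capacity cut → the inbound order backlog shortage.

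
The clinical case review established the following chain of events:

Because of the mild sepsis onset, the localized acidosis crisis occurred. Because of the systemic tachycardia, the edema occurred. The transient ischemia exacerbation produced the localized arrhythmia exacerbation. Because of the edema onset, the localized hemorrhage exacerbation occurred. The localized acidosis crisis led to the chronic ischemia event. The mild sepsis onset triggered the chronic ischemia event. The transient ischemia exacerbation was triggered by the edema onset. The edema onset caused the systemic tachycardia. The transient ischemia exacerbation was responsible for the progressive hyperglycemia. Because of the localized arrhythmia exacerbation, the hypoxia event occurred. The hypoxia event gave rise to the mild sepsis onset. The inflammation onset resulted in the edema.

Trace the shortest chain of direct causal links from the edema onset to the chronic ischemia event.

the edema onset → the transient ischemia exacerbation
the transient ischemia exacerbation → the localized arrhythmia exacerbation
the localized arrhythmia exacerbation → the hypoxia event
the hypoxia event → the mild sepsis onset
the mild sepsis onset → the chronic ischemia event
Length: 5 steps.

the edema onset → the transient ischemia exacerbation → the localized arrhythmia exacerbation → the hypoxia event → the mild sepsis onset → the chronic ischemia event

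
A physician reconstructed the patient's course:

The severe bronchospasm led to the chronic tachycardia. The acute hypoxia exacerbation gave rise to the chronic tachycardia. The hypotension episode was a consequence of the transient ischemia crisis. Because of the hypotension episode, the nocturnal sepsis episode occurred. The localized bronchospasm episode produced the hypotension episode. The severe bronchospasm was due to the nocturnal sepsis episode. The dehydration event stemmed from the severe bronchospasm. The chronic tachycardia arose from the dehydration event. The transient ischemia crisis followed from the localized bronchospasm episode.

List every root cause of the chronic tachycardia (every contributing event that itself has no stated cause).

Tracing upstream from the chronic tachycardia: the chronic tachycardia ← the severe bronchospasm ← the nocturnal sepsis episode ← the hypotension episode ← the localized bronchospasm episode.
A separate upstream branch: the chronic tachycardia ← the acute hypoxia exacerbation.
Each of those chain origins has no stated cause.

the acute hypoxia exacerbation, the localized bronchospasm episode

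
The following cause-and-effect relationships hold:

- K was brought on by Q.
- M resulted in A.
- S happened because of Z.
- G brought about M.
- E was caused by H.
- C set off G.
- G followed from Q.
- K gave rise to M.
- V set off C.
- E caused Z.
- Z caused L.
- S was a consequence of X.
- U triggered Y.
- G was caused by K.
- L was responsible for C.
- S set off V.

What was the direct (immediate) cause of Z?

Upstream contributors include H, but only E feeds directly into Z.

E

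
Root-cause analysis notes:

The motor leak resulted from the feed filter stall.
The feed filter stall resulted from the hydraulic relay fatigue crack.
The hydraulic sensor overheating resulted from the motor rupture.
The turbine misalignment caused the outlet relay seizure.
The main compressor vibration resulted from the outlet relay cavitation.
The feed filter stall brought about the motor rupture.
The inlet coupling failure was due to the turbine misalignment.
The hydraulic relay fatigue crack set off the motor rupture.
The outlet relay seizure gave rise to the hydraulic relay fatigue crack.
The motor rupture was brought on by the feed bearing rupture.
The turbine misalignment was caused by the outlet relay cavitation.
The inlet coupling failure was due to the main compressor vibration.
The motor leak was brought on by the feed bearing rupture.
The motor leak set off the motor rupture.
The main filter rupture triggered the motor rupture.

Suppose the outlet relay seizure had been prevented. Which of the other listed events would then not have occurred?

the feed filter stall, the hydraulic relay fatigue crack

Downstream of the outlet relay seizure: the hydraulic relay fatigue crack, the feed filter stall, the motor leak, the motor rupture, the hydraulic sensor overheating.
Of those, still caused via another path: the motor leak, the motor rupture, the hydraulic sensor overheating.
The remainder have no surviving cause.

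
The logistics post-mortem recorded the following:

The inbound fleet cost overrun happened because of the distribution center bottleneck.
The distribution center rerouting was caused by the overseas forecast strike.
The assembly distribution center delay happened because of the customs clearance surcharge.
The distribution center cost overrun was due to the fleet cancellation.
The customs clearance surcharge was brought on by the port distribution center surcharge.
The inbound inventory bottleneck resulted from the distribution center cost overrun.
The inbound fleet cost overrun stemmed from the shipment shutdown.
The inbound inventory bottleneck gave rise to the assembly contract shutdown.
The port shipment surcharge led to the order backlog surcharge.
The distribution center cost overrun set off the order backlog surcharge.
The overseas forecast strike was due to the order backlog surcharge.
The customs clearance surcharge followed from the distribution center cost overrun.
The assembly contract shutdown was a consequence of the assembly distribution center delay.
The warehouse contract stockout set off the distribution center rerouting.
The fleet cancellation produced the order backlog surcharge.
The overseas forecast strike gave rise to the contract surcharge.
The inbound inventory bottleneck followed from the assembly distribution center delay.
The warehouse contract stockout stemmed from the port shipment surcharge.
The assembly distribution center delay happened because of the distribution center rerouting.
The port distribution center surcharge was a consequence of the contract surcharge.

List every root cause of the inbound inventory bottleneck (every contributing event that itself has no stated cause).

Tracing upstream from the inbound inventory bottleneck: the inbound inventory bottleneck ← the distribution center cost overrun ← the fleet cancellation.
A separate upstream branch: the inbound inventory bottleneck ← the assembly distribution center delay ← the distribution center rerouting ← the warehouse contract stockout ← the port shipment surcharge.
Each of those chain origins has no stated cause.

the fleet cancellation, the port shipment surcharge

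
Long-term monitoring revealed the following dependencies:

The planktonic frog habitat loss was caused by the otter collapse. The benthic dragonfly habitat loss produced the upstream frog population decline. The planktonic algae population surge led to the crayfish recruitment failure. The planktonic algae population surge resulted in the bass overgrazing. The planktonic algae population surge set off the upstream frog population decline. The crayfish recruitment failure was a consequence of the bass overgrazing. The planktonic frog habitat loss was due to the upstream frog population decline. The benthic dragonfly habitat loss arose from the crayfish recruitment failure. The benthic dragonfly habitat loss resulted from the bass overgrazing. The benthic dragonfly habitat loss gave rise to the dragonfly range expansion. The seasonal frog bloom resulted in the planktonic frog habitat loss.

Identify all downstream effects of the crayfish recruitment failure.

Direct effects: the benthic dragonfly habitat loss.
2 steps out: the upstream frog population decline, the dragonfly range expansion.
3 steps out: the planktonic frog habitat loss.
Not reachable from it: the planktonic algae population surge, the seasonal frog bloom, the bass overgrazing, the otter collapse.

the benthic dragonfly habitat loss, the dragonfly range expansion, the planktonic frog habitat loss, the upstream frog population decline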